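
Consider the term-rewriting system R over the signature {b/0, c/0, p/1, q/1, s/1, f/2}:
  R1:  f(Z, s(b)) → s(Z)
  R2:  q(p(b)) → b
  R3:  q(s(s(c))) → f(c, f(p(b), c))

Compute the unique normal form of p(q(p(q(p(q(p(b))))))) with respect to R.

p(b)

1. p(q(p(q(p(q(p(b)))))))  →  p(q(p(q(p(b)))))   [R2 at 1.1.1.1.1]
2. p(q(p(q(p(b)))))  →  p(q(p(b)))   [R2 at 1.1.1]
3. p(q(p(b)))  →  p(b)   [R2 at 1]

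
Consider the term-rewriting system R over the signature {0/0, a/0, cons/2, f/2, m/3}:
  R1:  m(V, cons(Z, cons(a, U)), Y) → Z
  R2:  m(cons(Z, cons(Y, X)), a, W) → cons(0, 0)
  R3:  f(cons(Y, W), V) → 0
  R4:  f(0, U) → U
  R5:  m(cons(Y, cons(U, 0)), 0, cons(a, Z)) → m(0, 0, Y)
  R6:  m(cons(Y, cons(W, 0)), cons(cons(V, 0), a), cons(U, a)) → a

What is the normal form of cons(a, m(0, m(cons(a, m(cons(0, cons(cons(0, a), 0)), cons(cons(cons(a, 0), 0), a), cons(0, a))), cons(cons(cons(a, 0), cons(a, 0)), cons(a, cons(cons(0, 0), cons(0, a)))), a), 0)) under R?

1. cons(a, m(0, m(cons(a, m(cons(0, cons(cons(0, a), 0)), cons(cons(cons(a, 0), 0), a), cons(0, a))), cons(cons(cons(a, 0), cons(a, 0)), cons(a, cons(cons(0, 0), cons(0, a)))), a), 0))  →  cons(a, m(0, cons(cons(a, 0), cons(a, 0)), 0))   [R1 at 2.2]
2. cons(a, m(0, cons(cons(a, 0), cons(a, 0)), 0))  →  cons(a, cons(a, 0))   [R1 at 2]

cons(a, cons(a, 0))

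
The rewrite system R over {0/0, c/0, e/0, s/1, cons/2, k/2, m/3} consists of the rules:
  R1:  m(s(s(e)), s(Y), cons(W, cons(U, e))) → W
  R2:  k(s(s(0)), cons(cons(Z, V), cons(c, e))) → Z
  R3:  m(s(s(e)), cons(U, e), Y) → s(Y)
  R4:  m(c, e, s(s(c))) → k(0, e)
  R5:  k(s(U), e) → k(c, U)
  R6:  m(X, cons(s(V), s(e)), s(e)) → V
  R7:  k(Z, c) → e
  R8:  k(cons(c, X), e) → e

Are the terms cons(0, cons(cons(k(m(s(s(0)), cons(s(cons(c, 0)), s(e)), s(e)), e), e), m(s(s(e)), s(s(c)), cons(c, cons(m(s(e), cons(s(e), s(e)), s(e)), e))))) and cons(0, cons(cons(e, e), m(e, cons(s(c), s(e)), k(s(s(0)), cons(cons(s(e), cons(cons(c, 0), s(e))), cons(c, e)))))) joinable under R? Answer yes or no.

yes — NF(t₁) = cons(0, cons(cons(e, e), c)), NF(t₂) = cons(0, cons(cons(e, e), c))

Reduce t₁ = cons(0, cons(cons(k(m(s(s(0)), cons(s(cons(c, 0)), s(e)), s(e)), e), e), m(s(s(e)), s(s(c)), cons(c, cons(m(s(e), cons(s(e), s(e)), s(e)), e))))):
1. cons(0, cons(cons(k(m(s(s(0)), cons(s(cons(c, 0)), s(e)), s(e)), e), e), m(s(s(e)), s(s(c)), cons(c, cons(m(s(e), cons(s(e), s(e)), s(e)), e)))))  →  cons(0, cons(cons(k(cons(c, 0), e), e), m(s(s(e)), s(s(c)), cons(c, cons(m(s(e), cons(s(e), s(e)), s(e)), e)))))   [R6 at 2.1.1.1]
2. cons(0, cons(cons(k(cons(c, 0), e), e), m(s(s(e)), s(s(c)), cons(c, cons(m(s(e), cons(s(e), s(e)), s(e)), e)))))  →  cons(0, cons(cons(e, e), m(s(s(e)), s(s(c)), cons(c, cons(m(s(e), cons(s(e), s(e)), s(e)), e)))))   [R8 at 2.1.1]
3. cons(0, cons(cons(e, e), m(s(s(e)), s(s(c)), cons(c, cons(m(s(e), cons(s(e), s(e)), s(e)), e)))))  →  cons(0, cons(cons(e, e), c))   [R1 at 2.2]

Reduce t₂ = cons(0, cons(cons(e, e), m(e, cons(s(c), s(e)), k(s(s(0)), cons(cons(s(e), cons(cons(c, 0), s(e))), cons(c, e)))))):
1. cons(0, cons(cons(e, e), m(e, cons(s(c), s(e)), k(s(s(0)), cons(cons(s(e), cons(cons(c, 0), s(e))), cons(c, e))))))  →  cons(0, cons(cons(e, e), m(e, cons(s(c), s(e)), s(e))))   [R2 at 2.2.3]
2. cons(0, cons(cons(e, e), m(e, cons(s(c), s(e)), s(e))))  →  cons(0, cons(cons(e, e), c))   [R6 at 2.2]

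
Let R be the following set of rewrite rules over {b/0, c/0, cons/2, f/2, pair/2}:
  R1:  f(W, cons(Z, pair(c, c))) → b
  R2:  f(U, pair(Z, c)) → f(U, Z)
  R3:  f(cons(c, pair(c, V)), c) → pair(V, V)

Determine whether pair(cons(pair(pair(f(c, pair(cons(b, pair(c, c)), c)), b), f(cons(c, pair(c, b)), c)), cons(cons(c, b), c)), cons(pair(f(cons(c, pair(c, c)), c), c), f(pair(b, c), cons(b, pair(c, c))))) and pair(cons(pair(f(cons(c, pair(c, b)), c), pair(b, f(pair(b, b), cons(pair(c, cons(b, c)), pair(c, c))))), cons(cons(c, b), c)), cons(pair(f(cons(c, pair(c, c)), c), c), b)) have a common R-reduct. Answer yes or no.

Reduce t₁ = pair(cons(pair(pair(f(c, pair(cons(b, pair(c, c)), c)), b), f(cons(c, pair(c, b)), c)), cons(cons(c, b), c)), cons(pair(f(cons(c, pair(c, c)), c), c), f(pair(b, c), cons(b, pair(c, c))))):
1. pair(cons(pair(pair(f(c, pair(cons(b, pair(c, c)), c)), b), f(cons(c, pair(c, b)), c)), cons(cons(c, b), c)), cons(pair(f(cons(c, pair(c, c)), c), c), f(pair(b, c), cons(b, pair(c, c)))))  →  pair(cons(pair(pair(f(c, cons(b, pair(c, c))), b), f(cons(c, pair(c, b)), c)), cons(cons(c, b), c)), cons(pair(f(cons(c, pair(c, c)), c), c), f(pair(b, c), cons(b, pair(c, c)))))   [R2 at 1.1.1.1]
2. pair(cons(pair(pair(f(c, cons(b, pair(c, c))), b), f(cons(c, pair(c, b)), c)), cons(cons(c, b), c)), cons(pair(f(cons(c, pair(c, c)), c), c), f(pair(b, c), cons(b, pair(c, c)))))  →  pair(cons(pair(pair(b, b), f(cons(c, pair(c, b)), c)), cons(cons(c, b), c)), cons(pair(f(cons(c, pair(c, c)), c), c), f(pair(b, c), cons(b, pair(c, c)))))   [R1 at 1.1.1.1]
3. pair(cons(pair(pair(b, b), f(cons(c, pair(c, b)), c)), cons(cons(c, b), c)), cons(pair(f(cons(c, pair(c, c)), c), c), f(pair(b, c), cons(b, pair(c, c)))))  →  pair(cons(pair(pair(b, b), pair(b, b)), cons(cons(c, b), c)), cons(pair(f(cons(c, pair(c, c)), c), c), f(pair(b, c), cons(b, pair(c, c)))))   [R3 at 1.1.2]
4. pair(cons(pair(pair(b, b), pair(b, b)), cons(cons(c, b), c)), cons(pair(f(cons(c, pair(c, c)), c), c), f(pair(b, c), cons(b, pair(c, c)))))  →  pair(cons(pair(pair(b, b), pair(b, b)), cons(cons(c, b), c)), cons(pair(pair(c, c), c), f(pair(b, c), cons(b, pair(c, c)))))   [R3 at 2.1.1]
5. pair(cons(pair(pair(b, b), pair(b, b)), cons(cons(c, b), c)), cons(pair(pair(c, c), c), f(pair(b, c), cons(b, pair(c, c)))))  →  pair(cons(pair(pair(b, b), pair(b, b)), cons(cons(c, b), c)), cons(pair(pair(c, c), c), b))   [R1 at 2.2]

Reduce t₂ = pair(cons(pair(f(cons(c, pair(c, b)), c), pair(b, f(pair(b, b), cons(pair(c, cons(b, c)), pair(c, c))))), cons(cons(c, b), c)), cons(pair(f(cons(c, pair(c, c)), c), c), b)):
1. pair(cons(pair(f(cons(c, pair(c, b)), c), pair(b, f(pair(b, b), cons(pair(c, cons(b, c)), pair(c, c))))), cons(cons(c, b), c)), cons(pair(f(cons(c, pair(c, c)), c), c), b))  →  pair(cons(pair(pair(b, b), pair(b, f(pair(b, b), cons(pair(c, cons(b, c)), pair(c, c))))), cons(cons(c, b), c)), cons(pair(f(cons(c, pair(c, c)), c), c), b))   [R3 at 1.1.1]
2. pair(cons(pair(pair(b, b), pair(b, f(pair(b, b), cons(pair(c, cons(b, c)), pair(c, c))))), cons(cons(c, b), c)), cons(pair(f(cons(c, pair(c, c)), c), c), b))  →  pair(cons(pair(pair(b, b), pair(b, b)), cons(cons(c, b), c)), cons(pair(f(cons(c, pair(c, c)), c), c), b))   [R1 at 1.1.2.2]
3. pair(cons(pair(pair(b, b), pair(b, b)), cons(cons(c, b), c)), cons(pair(f(cons(c, pair(c, c)), c), c), b))  →  pair(cons(pair(pair(b, b), pair(b, b)), cons(cons(c, b), c)), cons(pair(pair(c, c), c), b))   [R3 at 2.1.1]

yes — NF(t₁) = pair(cons(pair(pair(b, b), pair(b, b)), cons(cons(c, b), c)), cons(pair(pair(c, c), c), b)), NF(t₂) = pair(cons(pair(pair(b, b), pair(b, b)), cons(cons(c, b), c)), cons(pair(pair(c, c), c), b))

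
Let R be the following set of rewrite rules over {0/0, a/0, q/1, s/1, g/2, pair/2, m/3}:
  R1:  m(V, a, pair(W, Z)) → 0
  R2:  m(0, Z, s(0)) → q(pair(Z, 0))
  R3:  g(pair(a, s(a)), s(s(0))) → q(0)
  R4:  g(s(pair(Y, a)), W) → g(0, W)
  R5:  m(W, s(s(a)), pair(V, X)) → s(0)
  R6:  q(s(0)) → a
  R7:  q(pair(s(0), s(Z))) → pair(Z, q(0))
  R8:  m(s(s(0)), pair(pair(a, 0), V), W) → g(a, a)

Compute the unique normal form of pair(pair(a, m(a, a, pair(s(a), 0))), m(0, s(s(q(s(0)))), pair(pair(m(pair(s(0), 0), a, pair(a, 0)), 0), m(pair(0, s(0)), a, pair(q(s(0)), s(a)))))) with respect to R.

pair(pair(a, 0), s(0))

1. pair(pair(a, m(a, a, pair(s(a), 0))), m(0, s(s(q(s(0)))), pair(pair(m(pair(s(0), 0), a, pair(a, 0)), 0), m(pair(0, s(0)), a, pair(q(s(0)), s(a))))))  →  pair(pair(a, 0), m(0, s(s(q(s(0)))), pair(pair(m(pair(s(0), 0), a, pair(a, 0)), 0), m(pair(0, s(0)), a, pair(q(s(0)), s(a))))))   [R1 at 1.2]
2. pair(pair(a, 0), m(0, s(s(q(s(0)))), pair(pair(m(pair(s(0), 0), a, pair(a, 0)), 0), m(pair(0, s(0)), a, pair(q(s(0)), s(a))))))  →  pair(pair(a, 0), m(0, s(s(a)), pair(pair(m(pair(s(0), 0), a, pair(a, 0)), 0), m(pair(0, s(0)), a, pair(q(s(0)), s(a))))))   [R6 at 2.2.1.1]
3. pair(pair(a, 0), m(0, s(s(a)), pair(pair(m(pair(s(0), 0), a, pair(a, 0)), 0), m(pair(0, s(0)), a, pair(q(s(0)), s(a))))))  →  pair(pair(a, 0), s(0))   [R5 at 2]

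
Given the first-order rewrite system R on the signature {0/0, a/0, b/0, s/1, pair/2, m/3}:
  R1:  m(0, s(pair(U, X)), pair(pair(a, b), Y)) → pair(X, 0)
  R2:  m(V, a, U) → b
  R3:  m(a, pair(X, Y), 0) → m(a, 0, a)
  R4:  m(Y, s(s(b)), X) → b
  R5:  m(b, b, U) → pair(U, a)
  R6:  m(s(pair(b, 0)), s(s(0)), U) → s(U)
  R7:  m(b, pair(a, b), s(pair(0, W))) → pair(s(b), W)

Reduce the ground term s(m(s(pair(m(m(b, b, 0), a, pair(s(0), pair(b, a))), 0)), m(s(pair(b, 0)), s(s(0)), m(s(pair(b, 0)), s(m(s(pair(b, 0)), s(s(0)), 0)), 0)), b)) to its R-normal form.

s(s(b))

1. s(m(s(pair(m(m(b, b, 0), a, pair(s(0), pair(b, a))), 0)), m(s(pair(b, 0)), s(s(0)), m(s(pair(b, 0)), s(m(s(pair(b, 0)), s(s(0)), 0)), 0)), b))  →  s(m(s(pair(b, 0)), m(s(pair(b, 0)), s(s(0)), m(s(pair(b, 0)), s(m(s(pair(b, 0)), s(s(0)), 0)), 0)), b))   [R2 at 1.1.1.1]
2. s(m(s(pair(b, 0)), m(s(pair(b, 0)), s(s(0)), m(s(pair(b, 0)), s(m(s(pair(b, 0)), s(s(0)), 0)), 0)), b))  →  s(m(s(pair(b, 0)), s(m(s(pair(b, 0)), s(m(s(pair(b, 0)), s(s(0)), 0)), 0)), b))   [R6 at 1.2]
3. s(m(s(pair(b, 0)), s(m(s(pair(b, 0)), s(m(s(pair(b, 0)), s(s(0)), 0)), 0)), b))  →  s(m(s(pair(b, 0)), s(m(s(pair(b, 0)), s(s(0)), 0)), b))   [R6 at 1.2.1.2.1]
4. s(m(s(pair(b, 0)), s(m(s(pair(b, 0)), s(s(0)), 0)), b))  →  s(m(s(pair(b, 0)), s(s(0)), b))   [R6 at 1.2.1]
5. s(m(s(pair(b, 0)), s(s(0)), b))  →  s(s(b))   [R6 at 1]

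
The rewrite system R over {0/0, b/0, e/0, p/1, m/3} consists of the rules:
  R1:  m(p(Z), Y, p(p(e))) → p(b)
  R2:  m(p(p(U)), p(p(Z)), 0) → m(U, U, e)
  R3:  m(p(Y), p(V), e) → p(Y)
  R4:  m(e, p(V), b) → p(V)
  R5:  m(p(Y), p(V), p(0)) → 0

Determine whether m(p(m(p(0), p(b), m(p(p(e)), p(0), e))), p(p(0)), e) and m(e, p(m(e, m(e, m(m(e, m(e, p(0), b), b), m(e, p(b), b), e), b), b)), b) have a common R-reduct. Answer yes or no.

Reduce t₁ = m(p(m(p(0), p(b), m(p(p(e)), p(0), e))), p(p(0)), e):
1. m(p(m(p(0), p(b), m(p(p(e)), p(0), e))), p(p(0)), e)  →  p(m(p(0), p(b), m(p(p(e)), p(0), e)))   [R3 at ε]
2. p(m(p(0), p(b), m(p(p(e)), p(0), e)))  →  p(m(p(0), p(b), p(p(e))))   [R3 at 1.3]
3. p(m(p(0), p(b), p(p(e))))  →  p(p(b))   [R1 at 1]

Reduce t₂ = m(e, p(m(e, m(e, m(m(e, m(e, p(0), b), b), m(e, p(b), b), e), b), b)), b):
1. m(e, p(m(e, m(e, m(m(e, m(e, p(0), b), b), m(e, p(b), b), e), b), b)), b)  →  p(m(e, m(e, m(m(e, m(e, p(0), b), b), m(e, p(b), b), e), b), b))   [R4 at ε]
2. p(m(e, m(e, m(m(e, m(e, p(0), b), b), m(e, p(b), b), e), b), b))  →  p(m(e, m(e, m(m(e, p(0), b), m(e, p(b), b), e), b), b))   [R4 at 1.2.2.1.2]
3. p(m(e, m(e, m(m(e, p(0), b), m(e, p(b), b), e), b), b))  →  p(m(e, m(e, m(p(0), m(e, p(b), b), e), b), b))   [R4 at 1.2.2.1]
4. p(m(e, m(e, m(p(0), m(e, p(b), b), e), b), b))  →  p(m(e, m(e, m(p(0), p(b), e), b), b))   [R4 at 1.2.2.2]
5. p(m(e, m(e, m(p(0), p(b), e), b), b))  →  p(m(e, m(e, p(0), b), b))   [R3 at 1.2.2]
6. p(m(e, m(e, p(0), b), b))  →  p(m(e, p(0), b))   [R4 at 1.2]
7. p(m(e, p(0), b))  →  p(p(0))   [R4 at 1]

no — NF(t₁) = p(p(b)), NF(t₂) = p(p(0))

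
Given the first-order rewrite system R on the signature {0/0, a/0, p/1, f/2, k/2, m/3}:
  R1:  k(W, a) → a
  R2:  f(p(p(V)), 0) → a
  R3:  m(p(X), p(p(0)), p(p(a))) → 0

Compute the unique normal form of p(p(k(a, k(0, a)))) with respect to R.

1. p(p(k(a, k(0, a))))  →  p(p(k(a, a)))   [R1 at 1.1.2]
2. p(p(k(a, a)))  →  p(p(a))   [R1 at 1.1]

p(p(a))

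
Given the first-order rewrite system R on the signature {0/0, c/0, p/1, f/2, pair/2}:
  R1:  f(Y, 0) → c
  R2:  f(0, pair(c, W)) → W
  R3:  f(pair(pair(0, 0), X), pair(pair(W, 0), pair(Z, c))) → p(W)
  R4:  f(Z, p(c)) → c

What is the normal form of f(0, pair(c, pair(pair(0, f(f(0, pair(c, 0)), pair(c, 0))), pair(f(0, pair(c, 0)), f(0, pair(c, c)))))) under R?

1. f(0, pair(c, pair(pair(0, f(f(0, pair(c, 0)), pair(c, 0))), pair(f(0, pair(c, 0)), f(0, pair(c, c))))))  →  pair(pair(0, f(f(0, pair(c, 0)), pair(c, 0))), pair(f(0, pair(c, 0)), f(0, pair(c, c))))   [R2 at ε]
2. pair(pair(0, f(f(0, pair(c, 0)), pair(c, 0))), pair(f(0, pair(c, 0)), f(0, pair(c, c))))  →  pair(pair(0, f(0, pair(c, 0))), pair(f(0, pair(c, 0)), f(0, pair(c, c))))   [R2 at 1.2.1]
3. pair(pair(0, f(0, pair(c, 0))), pair(f(0, pair(c, 0)), f(0, pair(c, c))))  →  pair(pair(0, 0), pair(f(0, pair(c, 0)), f(0, pair(c, c))))   [R2 at 1.2]
4. pair(pair(0, 0), pair(f(0, pair(c, 0)), f(0, pair(c, c))))  →  pair(pair(0, 0), pair(0, f(0, pair(c, c))))   [R2 at 2.1]
5. pair(pair(0, 0), pair(0, f(0, pair(c, c))))  →  pair(pair(0, 0), pair(0, c))   [R2 at 2.2]

pair(pair(0, 0), pair(0, c))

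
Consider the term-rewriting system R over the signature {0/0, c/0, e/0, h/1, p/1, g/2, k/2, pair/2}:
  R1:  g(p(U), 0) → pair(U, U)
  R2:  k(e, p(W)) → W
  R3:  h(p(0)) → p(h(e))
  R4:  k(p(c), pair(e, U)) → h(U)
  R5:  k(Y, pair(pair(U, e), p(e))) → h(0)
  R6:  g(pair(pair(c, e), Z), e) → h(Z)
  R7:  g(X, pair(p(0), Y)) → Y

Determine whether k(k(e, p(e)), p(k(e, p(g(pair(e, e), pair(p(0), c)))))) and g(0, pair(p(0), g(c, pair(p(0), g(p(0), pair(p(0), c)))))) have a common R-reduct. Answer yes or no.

Reduce t₁ = k(k(e, p(e)), p(k(e, p(g(pair(e, e), pair(p(0), c)))))):
1. k(k(e, p(e)), p(k(e, p(g(pair(e, e), pair(p(0), c))))))  →  k(e, p(k(e, p(g(pair(e, e), pair(p(0), c))))))   [R2 at 1]
2. k(e, p(k(e, p(g(pair(e, e), pair(p(0), c))))))  →  k(e, p(g(pair(e, e), pair(p(0), c))))   [R2 at ε]
3. k(e, p(g(pair(e, e), pair(p(0), c))))  →  g(pair(e, e), pair(p(0), c))   [R2 at ε]
4. g(pair(e, e), pair(p(0), c))  →  c   [R7 at ε]

Reduce t₂ = g(0, pair(p(0), g(c, pair(p(0), g(p(0), pair(p(0), c)))))):
1. g(0, pair(p(0), g(c, pair(p(0), g(p(0), pair(p(0), c))))))  →  g(c, pair(p(0), g(p(0), pair(p(0), c))))   [R7 at ε]
2. g(c, pair(p(0), g(p(0), pair(p(0), c))))  →  g(p(0), pair(p(0), c))   [R7 at ε]
3. g(p(0), pair(p(0), c))  →  c   [R7 at ε]

yes — NF(t₁) = c, NF(t₂) = c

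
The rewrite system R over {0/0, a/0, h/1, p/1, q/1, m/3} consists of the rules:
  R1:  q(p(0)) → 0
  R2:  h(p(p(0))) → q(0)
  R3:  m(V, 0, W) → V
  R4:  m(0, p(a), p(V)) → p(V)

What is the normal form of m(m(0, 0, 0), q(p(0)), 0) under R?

1. m(m(0, 0, 0), q(p(0)), 0)  →  m(0, q(p(0)), 0)   [R3 at 1]
2. m(0, q(p(0)), 0)  →  m(0, 0, 0)   [R1 at 2]
3. m(0, 0, 0)  →  0   [R3 at ε]

0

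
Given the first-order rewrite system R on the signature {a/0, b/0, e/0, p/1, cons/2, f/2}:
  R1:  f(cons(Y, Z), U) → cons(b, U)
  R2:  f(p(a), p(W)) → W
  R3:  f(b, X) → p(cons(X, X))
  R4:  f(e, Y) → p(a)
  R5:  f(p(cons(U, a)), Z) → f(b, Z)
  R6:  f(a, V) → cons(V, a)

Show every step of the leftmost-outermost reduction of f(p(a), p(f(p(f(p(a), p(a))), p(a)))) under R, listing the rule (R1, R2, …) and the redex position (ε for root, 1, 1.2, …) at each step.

a

1. f(p(a), p(f(p(f(p(a), p(a))), p(a))))  →  f(p(f(p(a), p(a))), p(a))   [R2 at ε]
2. f(p(f(p(a), p(a))), p(a))  →  f(p(a), p(a))   [R2 at 1.1]
3. f(p(a), p(a))  →  a   [R2 at ε]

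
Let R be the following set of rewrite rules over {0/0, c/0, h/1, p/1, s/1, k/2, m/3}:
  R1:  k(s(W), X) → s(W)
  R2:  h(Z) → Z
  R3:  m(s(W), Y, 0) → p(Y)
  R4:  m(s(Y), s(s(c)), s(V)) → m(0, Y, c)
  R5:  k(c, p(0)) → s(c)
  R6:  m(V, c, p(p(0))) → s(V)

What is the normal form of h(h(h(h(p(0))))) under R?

p(0)

1. h(h(h(h(p(0)))))  →  h(h(h(p(0))))   [R2 at ε]
2. h(h(h(p(0))))  →  h(h(p(0)))   [R2 at ε]
3. h(h(p(0)))  →  h(p(0))   [R2 at ε]
4. h(p(0))  →  p(0)   [R2 at ε]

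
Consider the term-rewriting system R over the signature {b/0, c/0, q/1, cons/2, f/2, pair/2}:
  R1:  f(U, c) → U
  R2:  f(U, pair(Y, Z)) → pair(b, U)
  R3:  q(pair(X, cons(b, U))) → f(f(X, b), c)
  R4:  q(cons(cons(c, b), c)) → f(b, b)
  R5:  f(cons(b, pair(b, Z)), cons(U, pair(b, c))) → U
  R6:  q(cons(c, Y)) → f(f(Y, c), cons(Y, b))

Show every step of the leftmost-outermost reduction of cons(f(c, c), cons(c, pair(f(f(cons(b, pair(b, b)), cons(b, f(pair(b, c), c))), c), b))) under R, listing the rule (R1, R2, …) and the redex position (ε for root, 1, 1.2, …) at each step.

cons(c, cons(c, pair(b, b)))

1. cons(f(c, c), cons(c, pair(f(f(cons(b, pair(b, b)), cons(b, f(pair(b, c), c))), c), b)))  →  cons(c, cons(c, pair(f(f(cons(b, pair(b, b)), cons(b, f(pair(b, c), c))), c), b)))   [R1 at 1]
2. cons(c, cons(c, pair(f(f(cons(b, pair(b, b)), cons(b, f(pair(b, c), c))), c), b)))  →  cons(c, cons(c, pair(f(cons(b, pair(b, b)), cons(b, f(pair(b, c), c))), b)))   [R1 at 2.2.1]
3. cons(c, cons(c, pair(f(cons(b, pair(b, b)), cons(b, f(pair(b, c), c))), b)))  →  cons(c, cons(c, pair(f(cons(b, pair(b, b)), cons(b, pair(b, c))), b)))   [R1 at 2.2.1.2.2]
4. cons(c, cons(c, pair(f(cons(b, pair(b, b)), cons(b, pair(b, c))), b)))  →  cons(c, cons(c, pair(b, b)))   [R5 at 2.2.1]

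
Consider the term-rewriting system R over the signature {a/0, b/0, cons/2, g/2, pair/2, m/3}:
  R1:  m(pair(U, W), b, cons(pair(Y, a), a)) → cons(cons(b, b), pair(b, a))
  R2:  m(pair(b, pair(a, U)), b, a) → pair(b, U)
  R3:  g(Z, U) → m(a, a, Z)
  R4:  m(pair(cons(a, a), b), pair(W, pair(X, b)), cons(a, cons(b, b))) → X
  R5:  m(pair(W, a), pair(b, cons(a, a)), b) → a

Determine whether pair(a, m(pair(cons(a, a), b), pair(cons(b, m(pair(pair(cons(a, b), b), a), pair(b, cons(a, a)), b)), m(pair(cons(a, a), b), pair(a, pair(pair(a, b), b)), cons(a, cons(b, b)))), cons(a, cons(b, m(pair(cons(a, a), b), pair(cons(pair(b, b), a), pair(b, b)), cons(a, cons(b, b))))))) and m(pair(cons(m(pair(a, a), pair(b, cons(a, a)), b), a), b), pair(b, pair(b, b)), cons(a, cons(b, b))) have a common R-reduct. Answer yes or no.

Reduce t₁ = pair(a, m(pair(cons(a, a), b), pair(cons(b, m(pair(pair(cons(a, b), b), a), pair(b, cons(a, a)), b)), m(pair(cons(a, a), b), pair(a, pair(pair(a, b), b)), cons(a, cons(b, b)))), cons(a, cons(b, m(pair(cons(a, a), b), pair(cons(pair(b, b), a), pair(b, b)), cons(a, cons(b, b))))))):
1. pair(a, m(pair(cons(a, a), b), pair(cons(b, m(pair(pair(cons(a, b), b), a), pair(b, cons(a, a)), b)), m(pair(cons(a, a), b), pair(a, pair(pair(a, b), b)), cons(a, cons(b, b)))), cons(a, cons(b, m(pair(cons(a, a), b), pair(cons(pair(b, b), a), pair(b, b)), cons(a, cons(b, b)))))))  →  pair(a, m(pair(cons(a, a), b), pair(cons(b, a), m(pair(cons(a, a), b), pair(a, pair(pair(a, b), b)), cons(a, cons(b, b)))), cons(a, cons(b, m(pair(cons(a, a), b), pair(cons(pair(b, b), a), pair(b, b)), cons(a, cons(b, b)))))))   [R5 at 2.2.1.2]
2. pair(a, m(pair(cons(a, a), b), pair(cons(b, a), m(pair(cons(a, a), b), pair(a, pair(pair(a, b), b)), cons(a, cons(b, b)))), cons(a, cons(b, m(pair(cons(a, a), b), pair(cons(pair(b, b), a), pair(b, b)), cons(a, cons(b, b)))))))  →  pair(a, m(pair(cons(a, a), b), pair(cons(b, a), pair(a, b)), cons(a, cons(b, m(pair(cons(a, a), b), pair(cons(pair(b, b), a), pair(b, b)), cons(a, cons(b, b)))))))   [R4 at 2.2.2]
3. pair(a, m(pair(cons(a, a), b), pair(cons(b, a), pair(a, b)), cons(a, cons(b, m(pair(cons(a, a), b), pair(cons(pair(b, b), a), pair(b, b)), cons(a, cons(b, b)))))))  →  pair(a, m(pair(cons(a, a), b), pair(cons(b, a), pair(a, b)), cons(a, cons(b, b))))   [R4 at 2.3.2.2]
4. pair(a, m(pair(cons(a, a), b), pair(cons(b, a), pair(a, b)), cons(a, cons(b, b))))  →  pair(a, a)   [R4 at 2]

Reduce t₂ = m(pair(cons(m(pair(a, a), pair(b, cons(a, a)), b), a), b), pair(b, pair(b, b)), cons(a, cons(b, b))):
1. m(pair(cons(m(pair(a, a), pair(b, cons(a, a)), b), a), b), pair(b, pair(b, b)), cons(a, cons(b, b)))  →  m(pair(cons(a, a), b), pair(b, pair(b, b)), cons(a, cons(b, b)))   [R5 at 1.1.1]
2. m(pair(cons(a, a), b), pair(b, pair(b, b)), cons(a, cons(b, b)))  →  b   [R4 at ε]

no — NF(t₁) = pair(a, a), NF(t₂) = b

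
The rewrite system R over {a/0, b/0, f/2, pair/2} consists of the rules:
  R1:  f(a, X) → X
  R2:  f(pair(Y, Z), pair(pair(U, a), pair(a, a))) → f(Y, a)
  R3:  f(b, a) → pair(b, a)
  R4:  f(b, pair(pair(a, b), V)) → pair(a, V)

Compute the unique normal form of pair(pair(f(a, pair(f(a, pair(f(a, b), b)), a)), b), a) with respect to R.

1. pair(pair(f(a, pair(f(a, pair(f(a, b), b)), a)), b), a)  →  pair(pair(pair(f(a, pair(f(a, b), b)), a), b), a)   [R1 at 1.1]
2. pair(pair(pair(f(a, pair(f(a, b), b)), a), b), a)  →  pair(pair(pair(pair(f(a, b), b), a), b), a)   [R1 at 1.1.1]
3. pair(pair(pair(pair(f(a, b), b), a), b), a)  →  pair(pair(pair(pair(b, b), a), b), a)   [R1 at 1.1.1.1]

pair(pair(pair(pair(b, b), a), b), a)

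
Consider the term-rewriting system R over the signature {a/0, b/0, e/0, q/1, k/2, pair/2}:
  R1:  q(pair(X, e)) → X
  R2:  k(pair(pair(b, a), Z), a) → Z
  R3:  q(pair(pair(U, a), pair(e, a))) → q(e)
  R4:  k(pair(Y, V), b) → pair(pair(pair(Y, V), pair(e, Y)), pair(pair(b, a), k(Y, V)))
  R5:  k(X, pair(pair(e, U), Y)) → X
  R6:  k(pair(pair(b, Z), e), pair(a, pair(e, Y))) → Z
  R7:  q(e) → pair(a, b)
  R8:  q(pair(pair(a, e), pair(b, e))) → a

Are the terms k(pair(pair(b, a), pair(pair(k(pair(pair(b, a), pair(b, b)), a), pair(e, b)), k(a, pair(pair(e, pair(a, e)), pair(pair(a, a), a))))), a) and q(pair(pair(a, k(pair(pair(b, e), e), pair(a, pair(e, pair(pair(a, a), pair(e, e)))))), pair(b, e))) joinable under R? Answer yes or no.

no — NF(t₁) = pair(pair(pair(b, b), pair(e, b)), a), NF(t₂) = a

Reduce t₁ = k(pair(pair(b, a), pair(pair(k(pair(pair(b, a), pair(b, b)), a), pair(e, b)), k(a, pair(pair(e, pair(a, e)), pair(pair(a, a), a))))), a):
1. k(pair(pair(b, a), pair(pair(k(pair(pair(b, a), pair(b, b)), a), pair(e, b)), k(a, pair(pair(e, pair(a, e)), pair(pair(a, a), a))))), a)  →  pair(pair(k(pair(pair(b, a), pair(b, b)), a), pair(e, b)), k(a, pair(pair(e, pair(a, e)), pair(pair(a, a), a))))   [R2 at ε]
2. pair(pair(k(pair(pair(b, a), pair(b, b)), a), pair(e, b)), k(a, pair(pair(e, pair(a, e)), pair(pair(a, a), a))))  →  pair(pair(pair(b, b), pair(e, b)), k(a, pair(pair(e, pair(a, e)), pair(pair(a, a), a))))   [R2 at 1.1]
3. pair(pair(pair(b, b), pair(e, b)), k(a, pair(pair(e, pair(a, e)), pair(pair(a, a), a))))  →  pair(pair(pair(b, b), pair(e, b)), a)   [R5 at 2]

Reduce t₂ = q(pair(pair(a, k(pair(pair(b, e), e), pair(a, pair(e, pair(pair(a, a), pair(e, e)))))), pair(b, e))):
1. q(pair(pair(a, k(pair(pair(b, e), e), pair(a, pair(e, pair(pair(a, a), pair(e, e)))))), pair(b, e)))  →  q(pair(pair(a, e), pair(b, e)))   [R6 at 1.1.2]
2. q(pair(pair(a, e), pair(b, e)))  →  a   [R8 at ε]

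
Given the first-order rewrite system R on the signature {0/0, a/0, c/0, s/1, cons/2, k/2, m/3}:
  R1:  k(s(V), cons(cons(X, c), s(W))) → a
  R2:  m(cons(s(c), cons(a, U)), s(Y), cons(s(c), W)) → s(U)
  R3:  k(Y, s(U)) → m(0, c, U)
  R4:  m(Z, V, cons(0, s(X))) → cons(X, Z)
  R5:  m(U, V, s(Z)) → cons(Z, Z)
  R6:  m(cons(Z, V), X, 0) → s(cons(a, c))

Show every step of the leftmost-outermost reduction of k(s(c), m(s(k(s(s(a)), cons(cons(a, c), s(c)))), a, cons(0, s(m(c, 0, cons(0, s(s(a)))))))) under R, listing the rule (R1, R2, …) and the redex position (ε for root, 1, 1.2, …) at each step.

a

1. k(s(c), m(s(k(s(s(a)), cons(cons(a, c), s(c)))), a, cons(0, s(m(c, 0, cons(0, s(s(a))))))))  →  k(s(c), cons(m(c, 0, cons(0, s(s(a)))), s(k(s(s(a)), cons(cons(a, c), s(c))))))   [R4 at 2]
2. k(s(c), cons(m(c, 0, cons(0, s(s(a)))), s(k(s(s(a)), cons(cons(a, c), s(c))))))  →  k(s(c), cons(cons(s(a), c), s(k(s(s(a)), cons(cons(a, c), s(c))))))   [R4 at 2.1]
3. k(s(c), cons(cons(s(a), c), s(k(s(s(a)), cons(cons(a, c), s(c))))))  →  a   [R1 at ε]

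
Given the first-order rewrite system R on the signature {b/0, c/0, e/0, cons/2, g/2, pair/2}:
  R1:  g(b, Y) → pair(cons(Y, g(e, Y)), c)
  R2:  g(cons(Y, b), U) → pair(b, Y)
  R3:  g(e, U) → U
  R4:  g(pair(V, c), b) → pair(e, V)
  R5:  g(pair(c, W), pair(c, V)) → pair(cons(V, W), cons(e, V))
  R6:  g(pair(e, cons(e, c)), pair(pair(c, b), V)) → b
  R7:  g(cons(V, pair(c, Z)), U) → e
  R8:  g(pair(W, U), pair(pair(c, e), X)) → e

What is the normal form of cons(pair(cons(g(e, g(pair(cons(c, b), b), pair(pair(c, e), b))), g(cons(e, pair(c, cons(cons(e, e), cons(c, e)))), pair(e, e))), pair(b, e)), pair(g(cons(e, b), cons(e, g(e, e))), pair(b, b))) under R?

cons(pair(cons(e, e), pair(b, e)), pair(pair(b, e), pair(b, b)))

1. cons(pair(cons(g(e, g(pair(cons(c, b), b), pair(pair(c, e), b))), g(cons(e, pair(c, cons(cons(e, e), cons(c, e)))), pair(e, e))), pair(b, e)), pair(g(cons(e, b), cons(e, g(e, e))), pair(b, b)))  →  cons(pair(cons(g(pair(cons(c, b), b), pair(pair(c, e), b)), g(cons(e, pair(c, cons(cons(e, e), cons(c, e)))), pair(e, e))), pair(b, e)), pair(g(cons(e, b), cons(e, g(e, e))), pair(b, b)))   [R3 at 1.1.1]
2. cons(pair(cons(g(pair(cons(c, b), b), pair(pair(c, e), b)), g(cons(e, pair(c, cons(cons(e, e), cons(c, e)))), pair(e, e))), pair(b, e)), pair(g(cons(e, b), cons(e, g(e, e))), pair(b, b)))  →  cons(pair(cons(e, g(cons(e, pair(c, cons(cons(e, e), cons(c, e)))), pair(e, e))), pair(b, e)), pair(g(cons(e, b), cons(e, g(e, e))), pair(b, b)))   [R8 at 1.1.1]
3. cons(pair(cons(e, g(cons(e, pair(c, cons(cons(e, e), cons(c, e)))), pair(e, e))), pair(b, e)), pair(g(cons(e, b), cons(e, g(e, e))), pair(b, b)))  →  cons(pair(cons(e, e), pair(b, e)), pair(g(cons(e, b), cons(e, g(e, e))), pair(b, b)))   [R7 at 1.1.2]
4. cons(pair(cons(e, e), pair(b, e)), pair(g(cons(e, b), cons(e, g(e, e))), pair(b, b)))  →  cons(pair(cons(e, e), pair(b, e)), pair(pair(b, e), pair(b, b)))   [R2 at 2.1]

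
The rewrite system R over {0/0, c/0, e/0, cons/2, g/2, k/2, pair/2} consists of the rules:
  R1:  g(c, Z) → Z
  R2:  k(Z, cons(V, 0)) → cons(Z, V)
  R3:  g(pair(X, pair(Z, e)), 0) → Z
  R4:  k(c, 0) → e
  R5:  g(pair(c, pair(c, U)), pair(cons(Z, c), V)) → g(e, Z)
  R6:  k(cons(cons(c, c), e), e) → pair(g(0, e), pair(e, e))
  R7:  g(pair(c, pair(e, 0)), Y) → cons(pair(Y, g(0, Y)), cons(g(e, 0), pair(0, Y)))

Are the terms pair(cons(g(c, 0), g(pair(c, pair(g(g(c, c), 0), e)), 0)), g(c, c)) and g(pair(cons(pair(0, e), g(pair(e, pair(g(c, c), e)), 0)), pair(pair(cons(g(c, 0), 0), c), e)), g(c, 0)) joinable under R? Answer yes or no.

yes — NF(t₁) = pair(cons(0, 0), c), NF(t₂) = pair(cons(0, 0), c)

Reduce t₁ = pair(cons(g(c, 0), g(pair(c, pair(g(g(c, c), 0), e)), 0)), g(c, c)):
1. pair(cons(g(c, 0), g(pair(c, pair(g(g(c, c), 0), e)), 0)), g(c, c))  →  pair(cons(0, g(pair(c, pair(g(g(c, c), 0), e)), 0)), g(c, c))   [R1 at 1.1]
2. pair(cons(0, g(pair(c, pair(g(g(c, c), 0), e)), 0)), g(c, c))  →  pair(cons(0, g(g(c, c), 0)), g(c, c))   [R3 at 1.2]
3. pair(cons(0, g(g(c, c), 0)), g(c, c))  →  pair(cons(0, g(c, 0)), g(c, c))   [R1 at 1.2.1]
4. pair(cons(0, g(c, 0)), g(c, c))  →  pair(cons(0, 0), g(c, c))   [R1 at 1.2]
5. pair(cons(0, 0), g(c, c))  →  pair(cons(0, 0), c)   [R1 at 2]

Reduce t₂ = g(pair(cons(pair(0, e), g(pair(e, pair(g(c, c), e)), 0)), pair(pair(cons(g(c, 0), 0), c), e)), g(c, 0)):
1. g(pair(cons(pair(0, e), g(pair(e, pair(g(c, c), e)), 0)), pair(pair(cons(g(c, 0), 0), c), e)), g(c, 0))  →  g(pair(cons(pair(0, e), g(c, c)), pair(pair(cons(g(c, 0), 0), c), e)), g(c, 0))   [R3 at 1.1.2]
2. g(pair(cons(pair(0, e), g(c, c)), pair(pair(cons(g(c, 0), 0), c), e)), g(c, 0))  →  g(pair(cons(pair(0, e), c), pair(pair(cons(g(c, 0), 0), c), e)), g(c, 0))   [R1 at 1.1.2]
3. g(pair(cons(pair(0, e), c), pair(pair(cons(g(c, 0), 0), c), e)), g(c, 0))  →  g(pair(cons(pair(0, e), c), pair(pair(cons(0, 0), c), e)), g(c, 0))   [R1 at 1.2.1.1.1]
4. g(pair(cons(pair(0, e), c), pair(pair(cons(0, 0), c), e)), g(c, 0))  →  g(pair(cons(pair(0, e), c), pair(pair(cons(0, 0), c), e)), 0)   [R1 at 2]
5. g(pair(cons(pair(0, e), c), pair(pair(cons(0, 0), c), e)), 0)  →  pair(cons(0, 0), c)   [R3 at ε]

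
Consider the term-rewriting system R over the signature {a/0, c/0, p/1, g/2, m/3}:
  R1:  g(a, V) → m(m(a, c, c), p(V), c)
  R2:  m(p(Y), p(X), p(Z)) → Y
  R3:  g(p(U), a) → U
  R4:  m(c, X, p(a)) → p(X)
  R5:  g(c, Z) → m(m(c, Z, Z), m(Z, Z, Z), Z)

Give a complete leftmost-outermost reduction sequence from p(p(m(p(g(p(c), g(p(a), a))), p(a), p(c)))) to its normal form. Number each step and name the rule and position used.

p(p(c))

1. p(p(m(p(g(p(c), g(p(a), a))), p(a), p(c))))  →  p(p(g(p(c), g(p(a), a))))   [R2 at 1.1]
2. p(p(g(p(c), g(p(a), a))))  →  p(p(g(p(c), a)))   [R3 at 1.1.2]
3. p(p(g(p(c), a)))  →  p(p(c))   [R3 at 1.1]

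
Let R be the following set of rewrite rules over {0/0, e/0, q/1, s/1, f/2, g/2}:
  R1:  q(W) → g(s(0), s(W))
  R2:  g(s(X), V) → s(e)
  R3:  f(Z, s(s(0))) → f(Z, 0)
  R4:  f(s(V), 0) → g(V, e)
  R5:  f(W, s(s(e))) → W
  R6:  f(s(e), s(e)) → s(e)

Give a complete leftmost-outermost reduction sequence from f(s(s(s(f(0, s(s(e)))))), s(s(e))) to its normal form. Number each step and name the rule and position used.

1. f(s(s(s(f(0, s(s(e)))))), s(s(e)))  →  s(s(s(f(0, s(s(e))))))   [R5 at ε]
2. s(s(s(f(0, s(s(e))))))  →  s(s(s(0)))   [R5 at 1.1.1]

s(s(s(0)))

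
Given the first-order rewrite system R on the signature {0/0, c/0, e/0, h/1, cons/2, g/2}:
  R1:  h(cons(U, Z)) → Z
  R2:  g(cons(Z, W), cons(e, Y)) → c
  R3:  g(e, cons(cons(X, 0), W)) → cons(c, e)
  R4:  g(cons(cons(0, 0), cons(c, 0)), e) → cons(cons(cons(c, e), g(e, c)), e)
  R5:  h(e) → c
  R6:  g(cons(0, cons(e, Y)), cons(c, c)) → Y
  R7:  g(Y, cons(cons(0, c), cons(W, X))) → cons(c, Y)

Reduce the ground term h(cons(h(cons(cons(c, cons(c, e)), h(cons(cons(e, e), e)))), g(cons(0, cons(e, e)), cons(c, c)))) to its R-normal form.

1. h(cons(h(cons(cons(c, cons(c, e)), h(cons(cons(e, e), e)))), g(cons(0, cons(e, e)), cons(c, c))))  →  g(cons(0, cons(e, e)), cons(c, c))   [R1 at ε]
2. g(cons(0, cons(e, e)), cons(c, c))  →  e   [R6 at ε]

e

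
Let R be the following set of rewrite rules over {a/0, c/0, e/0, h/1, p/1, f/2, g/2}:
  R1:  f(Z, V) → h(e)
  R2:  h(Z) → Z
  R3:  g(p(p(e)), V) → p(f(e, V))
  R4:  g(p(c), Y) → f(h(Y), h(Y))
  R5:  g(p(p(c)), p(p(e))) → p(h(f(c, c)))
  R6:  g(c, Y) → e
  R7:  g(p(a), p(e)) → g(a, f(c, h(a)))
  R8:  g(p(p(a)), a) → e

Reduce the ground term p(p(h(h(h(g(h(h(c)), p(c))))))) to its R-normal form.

p(p(e))

1. p(p(h(h(h(g(h(h(c)), p(c)))))))  →  p(p(h(h(g(h(h(c)), p(c))))))   [R2 at 1.1]
2. p(p(h(h(g(h(h(c)), p(c))))))  →  p(p(h(g(h(h(c)), p(c)))))   [R2 at 1.1]
3. p(p(h(g(h(h(c)), p(c)))))  →  p(p(g(h(h(c)), p(c))))   [R2 at 1.1]
4. p(p(g(h(h(c)), p(c))))  →  p(p(g(h(c), p(c))))   [R2 at 1.1.1]
5. p(p(g(h(c), p(c))))  →  p(p(g(c, p(c))))   [R2 at 1.1.1]
6. p(p(g(c, p(c))))  →  p(p(e))   [R6 at 1.1]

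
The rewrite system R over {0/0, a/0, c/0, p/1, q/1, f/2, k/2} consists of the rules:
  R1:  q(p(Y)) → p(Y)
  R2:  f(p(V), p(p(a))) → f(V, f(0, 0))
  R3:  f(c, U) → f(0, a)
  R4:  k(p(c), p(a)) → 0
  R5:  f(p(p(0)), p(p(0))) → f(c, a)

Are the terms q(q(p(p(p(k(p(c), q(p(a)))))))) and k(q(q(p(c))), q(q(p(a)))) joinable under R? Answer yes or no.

no — NF(t₁) = p(p(p(0))), NF(t₂) = 0

Reduce t₁ = q(q(p(p(p(k(p(c), q(p(a)))))))):
1. q(q(p(p(p(k(p(c), q(p(a))))))))  →  q(p(p(p(k(p(c), q(p(a)))))))   [R1 at 1]
2. q(p(p(p(k(p(c), q(p(a)))))))  →  p(p(p(k(p(c), q(p(a))))))   [R1 at ε]
3. p(p(p(k(p(c), q(p(a))))))  →  p(p(p(k(p(c), p(a)))))   [R1 at 1.1.1.2]
4. p(p(p(k(p(c), p(a)))))  →  p(p(p(0)))   [R4 at 1.1.1]

Reduce t₂ = k(q(q(p(c))), q(q(p(a)))):
1. k(q(q(p(c))), q(q(p(a))))  →  k(q(p(c)), q(q(p(a))))   [R1 at 1.1]
2. k(q(p(c)), q(q(p(a))))  →  k(p(c), q(q(p(a))))   [R1 at 1]
3. k(p(c), q(q(p(a))))  →  k(p(c), q(p(a)))   [R1 at 2.1]
4. k(p(c), q(p(a)))  →  k(p(c), p(a))   [R1 at 2]
5. k(p(c), p(a))  →  0   [R4 at ε]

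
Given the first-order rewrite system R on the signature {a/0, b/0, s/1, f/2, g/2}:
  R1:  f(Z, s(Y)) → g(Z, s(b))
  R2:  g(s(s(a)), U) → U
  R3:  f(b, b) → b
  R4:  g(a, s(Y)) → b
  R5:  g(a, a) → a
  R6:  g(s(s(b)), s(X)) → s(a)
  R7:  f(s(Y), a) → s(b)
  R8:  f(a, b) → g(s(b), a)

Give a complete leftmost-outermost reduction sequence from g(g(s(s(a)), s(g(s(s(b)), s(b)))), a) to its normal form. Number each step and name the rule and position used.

a

1. g(g(s(s(a)), s(g(s(s(b)), s(b)))), a)  →  g(s(g(s(s(b)), s(b))), a)   [R2 at 1]
2. g(s(g(s(s(b)), s(b))), a)  →  g(s(s(a)), a)   [R6 at 1.1]
3. g(s(s(a)), a)  →  a   [R2 at ε]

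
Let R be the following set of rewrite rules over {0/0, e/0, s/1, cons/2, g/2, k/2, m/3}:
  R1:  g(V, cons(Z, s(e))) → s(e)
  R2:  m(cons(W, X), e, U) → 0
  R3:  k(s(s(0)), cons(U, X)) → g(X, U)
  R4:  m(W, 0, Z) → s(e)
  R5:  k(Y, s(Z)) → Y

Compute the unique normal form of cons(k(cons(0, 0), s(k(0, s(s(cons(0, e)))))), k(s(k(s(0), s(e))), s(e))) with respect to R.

cons(cons(0, 0), s(s(0)))

1. cons(k(cons(0, 0), s(k(0, s(s(cons(0, e)))))), k(s(k(s(0), s(e))), s(e)))  →  cons(cons(0, 0), k(s(k(s(0), s(e))), s(e)))   [R5 at 1]
2. cons(cons(0, 0), k(s(k(s(0), s(e))), s(e)))  →  cons(cons(0, 0), s(k(s(0), s(e))))   [R5 at 2]
3. cons(cons(0, 0), s(k(s(0), s(e))))  →  cons(cons(0, 0), s(s(0)))   [R5 at 2.1]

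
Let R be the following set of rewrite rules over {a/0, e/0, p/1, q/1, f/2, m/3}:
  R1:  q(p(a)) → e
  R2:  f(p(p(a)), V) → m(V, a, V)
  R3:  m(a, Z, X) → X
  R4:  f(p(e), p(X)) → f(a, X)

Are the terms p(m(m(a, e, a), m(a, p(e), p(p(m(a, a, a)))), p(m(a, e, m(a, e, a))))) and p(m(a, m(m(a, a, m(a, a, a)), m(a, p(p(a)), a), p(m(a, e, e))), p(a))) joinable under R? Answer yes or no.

yes — NF(t₁) = p(p(a)), NF(t₂) = p(p(a))

Reduce t₁ = p(m(m(a, e, a), m(a, p(e), p(p(m(a, a, a)))), p(m(a, e, m(a, e, a))))):
1. p(m(m(a, e, a), m(a, p(e), p(p(m(a, a, a)))), p(m(a, e, m(a, e, a)))))  →  p(m(a, m(a, p(e), p(p(m(a, a, a)))), p(m(a, e, m(a, e, a)))))   [R3 at 1.1]
2. p(m(a, m(a, p(e), p(p(m(a, a, a)))), p(m(a, e, m(a, e, a)))))  →  p(p(m(a, e, m(a, e, a))))   [R3 at 1]
3. p(p(m(a, e, m(a, e, a))))  →  p(p(m(a, e, a)))   [R3 at 1.1]
4. p(p(m(a, e, a)))  →  p(p(a))   [R3 at 1.1]

Reduce t₂ = p(m(a, m(m(a, a, m(a, a, a)), m(a, p(p(a)), a), p(m(a, e, e))), p(a))):
1. p(m(a, m(m(a, a, m(a, a, a)), m(a, p(p(a)), a), p(m(a, e, e))), p(a)))  →  p(p(a))   [R3 at 1]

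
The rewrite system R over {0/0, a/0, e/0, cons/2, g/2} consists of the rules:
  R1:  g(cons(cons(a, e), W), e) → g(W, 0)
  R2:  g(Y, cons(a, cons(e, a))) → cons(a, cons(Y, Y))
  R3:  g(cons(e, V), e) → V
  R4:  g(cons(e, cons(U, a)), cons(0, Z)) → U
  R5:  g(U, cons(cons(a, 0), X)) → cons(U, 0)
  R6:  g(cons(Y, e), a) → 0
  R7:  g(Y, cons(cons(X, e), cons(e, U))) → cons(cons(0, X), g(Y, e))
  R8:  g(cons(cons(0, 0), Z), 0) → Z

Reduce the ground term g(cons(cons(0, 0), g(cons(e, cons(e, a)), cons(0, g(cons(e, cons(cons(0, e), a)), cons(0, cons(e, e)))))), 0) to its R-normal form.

e

1. g(cons(cons(0, 0), g(cons(e, cons(e, a)), cons(0, g(cons(e, cons(cons(0, e), a)), cons(0, cons(e, e)))))), 0)  →  g(cons(e, cons(e, a)), cons(0, g(cons(e, cons(cons(0, e), a)), cons(0, cons(e, e)))))   [R8 at ε]
2. g(cons(e, cons(e, a)), cons(0, g(cons(e, cons(cons(0, e), a)), cons(0, cons(e, e)))))  →  e   [R4 at ε]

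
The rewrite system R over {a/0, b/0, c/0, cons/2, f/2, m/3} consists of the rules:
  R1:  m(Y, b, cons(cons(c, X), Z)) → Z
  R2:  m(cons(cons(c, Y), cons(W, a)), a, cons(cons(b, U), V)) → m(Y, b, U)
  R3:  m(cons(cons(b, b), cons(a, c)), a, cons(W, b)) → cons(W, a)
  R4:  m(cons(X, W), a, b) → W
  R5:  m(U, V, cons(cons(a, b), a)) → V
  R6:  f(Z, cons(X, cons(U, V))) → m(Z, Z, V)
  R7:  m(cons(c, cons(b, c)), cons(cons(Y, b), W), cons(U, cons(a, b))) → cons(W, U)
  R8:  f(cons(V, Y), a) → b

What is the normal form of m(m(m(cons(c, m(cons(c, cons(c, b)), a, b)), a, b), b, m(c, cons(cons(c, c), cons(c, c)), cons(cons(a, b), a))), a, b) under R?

c

1. m(m(m(cons(c, m(cons(c, cons(c, b)), a, b)), a, b), b, m(c, cons(cons(c, c), cons(c, c)), cons(cons(a, b), a))), a, b)  →  m(m(m(cons(c, cons(c, b)), a, b), b, m(c, cons(cons(c, c), cons(c, c)), cons(cons(a, b), a))), a, b)   [R4 at 1.1]
2. m(m(m(cons(c, cons(c, b)), a, b), b, m(c, cons(cons(c, c), cons(c, c)), cons(cons(a, b), a))), a, b)  →  m(m(cons(c, b), b, m(c, cons(cons(c, c), cons(c, c)), cons(cons(a, b), a))), a, b)   [R4 at 1.1]
3. m(m(cons(c, b), b, m(c, cons(cons(c, c), cons(c, c)), cons(cons(a, b), a))), a, b)  →  m(m(cons(c, b), b, cons(cons(c, c), cons(c, c))), a, b)   [R5 at 1.3]
4. m(m(cons(c, b), b, cons(cons(c, c), cons(c, c))), a, b)  →  m(cons(c, c), a, b)   [R1 at 1]
5. m(cons(c, c), a, b)  →  c   [R4 at ε]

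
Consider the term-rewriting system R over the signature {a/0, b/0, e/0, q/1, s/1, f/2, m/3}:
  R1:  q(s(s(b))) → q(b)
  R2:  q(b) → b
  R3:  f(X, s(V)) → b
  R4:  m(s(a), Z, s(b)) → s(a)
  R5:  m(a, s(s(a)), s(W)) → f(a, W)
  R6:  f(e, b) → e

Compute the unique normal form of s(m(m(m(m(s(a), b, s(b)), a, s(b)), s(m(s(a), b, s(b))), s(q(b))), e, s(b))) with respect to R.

s(s(a))

1. s(m(m(m(m(s(a), b, s(b)), a, s(b)), s(m(s(a), b, s(b))), s(q(b))), e, s(b)))  →  s(m(m(m(s(a), a, s(b)), s(m(s(a), b, s(b))), s(q(b))), e, s(b)))   [R4 at 1.1.1.1]
2. s(m(m(m(s(a), a, s(b)), s(m(s(a), b, s(b))), s(q(b))), e, s(b)))  →  s(m(m(s(a), s(m(s(a), b, s(b))), s(q(b))), e, s(b)))   [R4 at 1.1.1]
3. s(m(m(s(a), s(m(s(a), b, s(b))), s(q(b))), e, s(b)))  →  s(m(m(s(a), s(s(a)), s(q(b))), e, s(b)))   [R4 at 1.1.2.1]
4. s(m(m(s(a), s(s(a)), s(q(b))), e, s(b)))  →  s(m(m(s(a), s(s(a)), s(b)), e, s(b)))   [R2 at 1.1.3.1]
5. s(m(m(s(a), s(s(a)), s(b)), e, s(b)))  →  s(m(s(a), e, s(b)))   [R4 at 1.1]
6. s(m(s(a), e, s(b)))  →  s(s(a))   [R4 at 1]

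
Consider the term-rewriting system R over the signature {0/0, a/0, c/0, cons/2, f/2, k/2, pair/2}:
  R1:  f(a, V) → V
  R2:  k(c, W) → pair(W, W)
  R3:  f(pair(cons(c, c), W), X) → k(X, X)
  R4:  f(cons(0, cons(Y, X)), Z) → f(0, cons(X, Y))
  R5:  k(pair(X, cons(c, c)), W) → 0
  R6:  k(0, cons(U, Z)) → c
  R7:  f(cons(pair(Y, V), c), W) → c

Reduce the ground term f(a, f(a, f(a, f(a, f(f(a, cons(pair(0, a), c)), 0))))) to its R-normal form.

c

1. f(a, f(a, f(a, f(a, f(f(a, cons(pair(0, a), c)), 0)))))  →  f(a, f(a, f(a, f(f(a, cons(pair(0, a), c)), 0))))   [R1 at ε]
2. f(a, f(a, f(a, f(f(a, cons(pair(0, a), c)), 0))))  →  f(a, f(a, f(f(a, cons(pair(0, a), c)), 0)))   [R1 at ε]
3. f(a, f(a, f(f(a, cons(pair(0, a), c)), 0)))  →  f(a, f(f(a, cons(pair(0, a), c)), 0))   [R1 at ε]
4. f(a, f(f(a, cons(pair(0, a), c)), 0))  →  f(f(a, cons(pair(0, a), c)), 0)   [R1 at ε]
5. f(f(a, cons(pair(0, a), c)), 0)  →  f(cons(pair(0, a), c), 0)   [R1 at 1]
6. f(cons(pair(0, a), c), 0)  →  c   [R7 at ε]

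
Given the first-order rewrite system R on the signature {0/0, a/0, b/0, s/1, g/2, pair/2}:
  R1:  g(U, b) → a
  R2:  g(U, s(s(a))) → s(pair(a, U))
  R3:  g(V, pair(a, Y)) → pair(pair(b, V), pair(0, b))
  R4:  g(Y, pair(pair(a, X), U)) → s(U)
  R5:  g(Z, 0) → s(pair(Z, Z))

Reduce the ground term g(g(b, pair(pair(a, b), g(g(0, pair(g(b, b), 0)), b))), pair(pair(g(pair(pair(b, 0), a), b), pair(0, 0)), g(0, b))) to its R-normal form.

s(a)

1. g(g(b, pair(pair(a, b), g(g(0, pair(g(b, b), 0)), b))), pair(pair(g(pair(pair(b, 0), a), b), pair(0, 0)), g(0, b)))  →  g(s(g(g(0, pair(g(b, b), 0)), b)), pair(pair(g(pair(pair(b, 0), a), b), pair(0, 0)), g(0, b)))   [R4 at 1]
2. g(s(g(g(0, pair(g(b, b), 0)), b)), pair(pair(g(pair(pair(b, 0), a), b), pair(0, 0)), g(0, b)))  →  g(s(a), pair(pair(g(pair(pair(b, 0), a), b), pair(0, 0)), g(0, b)))   [R1 at 1.1]
3. g(s(a), pair(pair(g(pair(pair(b, 0), a), b), pair(0, 0)), g(0, b)))  →  g(s(a), pair(pair(a, pair(0, 0)), g(0, b)))   [R1 at 2.1.1]
4. g(s(a), pair(pair(a, pair(0, 0)), g(0, b)))  →  s(g(0, b))   [R4 at ε]
5. s(g(0, b))  →  s(a)   [R1 at 1]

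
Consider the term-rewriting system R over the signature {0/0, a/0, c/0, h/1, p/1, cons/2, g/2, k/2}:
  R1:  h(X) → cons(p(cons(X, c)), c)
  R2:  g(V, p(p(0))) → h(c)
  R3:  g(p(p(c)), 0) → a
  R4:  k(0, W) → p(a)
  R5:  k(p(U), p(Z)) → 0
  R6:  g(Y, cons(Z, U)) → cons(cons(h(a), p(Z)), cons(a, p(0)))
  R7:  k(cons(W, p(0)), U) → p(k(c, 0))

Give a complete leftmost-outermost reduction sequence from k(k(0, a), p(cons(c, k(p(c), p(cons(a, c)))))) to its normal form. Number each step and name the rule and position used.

1. k(k(0, a), p(cons(c, k(p(c), p(cons(a, c))))))  →  k(p(a), p(cons(c, k(p(c), p(cons(a, c))))))   [R4 at 1]
2. k(p(a), p(cons(c, k(p(c), p(cons(a, c))))))  →  0   [R5 at ε]

0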